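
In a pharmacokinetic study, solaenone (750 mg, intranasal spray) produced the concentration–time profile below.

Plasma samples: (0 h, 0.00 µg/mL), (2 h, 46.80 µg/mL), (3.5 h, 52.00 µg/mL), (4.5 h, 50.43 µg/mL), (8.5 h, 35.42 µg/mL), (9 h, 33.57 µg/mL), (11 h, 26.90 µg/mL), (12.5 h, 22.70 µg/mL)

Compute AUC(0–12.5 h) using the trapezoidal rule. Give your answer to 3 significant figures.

Trapezoidal AUC_0→12.5:
  [0→2]: (0.00+46.80)/2 × 2 = 46.8
  [2→3.5]: (46.80+52.00)/2 × 1.5 = 74.1
  [3.5→4.5]: (52.00+50.43)/2 × 1 = 51.215
  [4.5→8.5]: (50.43+35.42)/2 × 4 = 171.7
  [8.5→9]: (35.42+33.57)/2 × 0.5 = 17.2475
  [9→11]: (33.57+26.90)/2 × 2 = 60.47
  [11→12.5]: (26.90+22.70)/2 × 1.5 = 37.2
  Sum = 458.7325 µg/mL·h

AUC = 459 µg/mL·h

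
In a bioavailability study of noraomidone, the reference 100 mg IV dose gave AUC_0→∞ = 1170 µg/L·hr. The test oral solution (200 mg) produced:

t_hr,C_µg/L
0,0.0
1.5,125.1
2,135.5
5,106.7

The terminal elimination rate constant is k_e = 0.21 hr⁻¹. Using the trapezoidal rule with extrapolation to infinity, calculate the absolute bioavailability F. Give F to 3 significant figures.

F = 0.440

Trapezoidal AUC_0→5 (oral solution):
  [0→1.5]: (0.0+125.1)/2 × 1.5 = 93.825
  [1.5→2]: (125.1+135.5)/2 × 0.5 = 65.15
  [2→5]: (135.5+106.7)/2 × 3 = 363.3
  Sum = 522.275 µg/L·hr
Tail: C_last/k_e = 106.7/0.21 = 508.095
AUC_0→∞ (oral solution) = 522.275 + 508.095 = 1030.37 µg/L·hr
F = (AUC_ev/D_ev)/(AUC_iv/D_iv) = (1030.37/200)/(1170/100) = 5.15185/11.7 = 0.4403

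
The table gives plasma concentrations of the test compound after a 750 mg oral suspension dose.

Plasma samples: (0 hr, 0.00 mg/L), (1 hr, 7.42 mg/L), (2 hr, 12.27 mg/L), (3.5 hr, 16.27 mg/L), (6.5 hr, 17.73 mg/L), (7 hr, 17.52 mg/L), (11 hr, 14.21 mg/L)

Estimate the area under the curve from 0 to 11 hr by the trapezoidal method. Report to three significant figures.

Trapezoidal AUC_0→11:
  [0→1]: (0.00+7.42)/2 × 1 = 3.71
  [1→2]: (7.42+12.27)/2 × 1 = 9.845
  [2→3.5]: (12.27+16.27)/2 × 1.5 = 21.405
  [3.5→6.5]: (16.27+17.73)/2 × 3 = 51.0
  [6.5→7]: (17.73+17.52)/2 × 0.5 = 8.8125
  [7→11]: (17.52+14.21)/2 × 4 = 63.46
  Sum = 158.2325 mg/L·hr

AUC = 158 mg/L·hr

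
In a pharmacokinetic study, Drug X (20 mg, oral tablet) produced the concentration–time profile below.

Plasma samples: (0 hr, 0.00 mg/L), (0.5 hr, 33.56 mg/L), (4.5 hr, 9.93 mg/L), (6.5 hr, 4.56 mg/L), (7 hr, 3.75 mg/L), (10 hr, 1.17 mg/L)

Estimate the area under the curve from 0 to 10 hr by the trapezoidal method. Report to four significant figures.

AUC = 119.3 mg/L·hr

Trapezoidal AUC_0→10:
  [0→0.5]: (0.00+33.56)/2 × 0.5 = 8.39
  [0.5→4.5]: (33.56+9.93)/2 × 4 = 86.98
  [4.5→6.5]: (9.93+4.56)/2 × 2 = 14.49
  [6.5→7]: (4.56+3.75)/2 × 0.5 = 2.0775
  [7→10]: (3.75+1.17)/2 × 3 = 7.38
  Sum = 119.3175 mg/L·hr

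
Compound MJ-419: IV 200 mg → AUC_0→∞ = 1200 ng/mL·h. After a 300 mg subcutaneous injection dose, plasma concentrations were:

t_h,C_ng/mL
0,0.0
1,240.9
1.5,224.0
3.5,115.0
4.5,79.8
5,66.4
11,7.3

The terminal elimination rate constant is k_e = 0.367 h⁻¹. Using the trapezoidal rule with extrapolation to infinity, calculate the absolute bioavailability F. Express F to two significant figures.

Trapezoidal AUC_0→11 (subcutaneous injection):
  [0→1]: (0.0+240.9)/2 × 1 = 120.45
  [1→1.5]: (240.9+224.0)/2 × 0.5 = 116.225
  [1.5→3.5]: (224.0+115.0)/2 × 2 = 339.0
  [3.5→4.5]: (115.0+79.8)/2 × 1 = 97.4
  [4.5→5]: (79.8+66.4)/2 × 0.5 = 36.55
  [5→11]: (66.4+7.3)/2 × 6 = 221.1
  Sum = 930.725 ng/mL·h
Tail: C_last/k_e = 7.3/0.367 = 19.891
AUC_0→∞ (subcutaneous injection) = 930.725 + 19.891 = 950.616 ng/mL·h
F = (AUC_ev/D_ev)/(AUC_iv/D_iv) = (950.616/300)/(1200/200) = 3.16872/6 = 0.5281

F = 0.53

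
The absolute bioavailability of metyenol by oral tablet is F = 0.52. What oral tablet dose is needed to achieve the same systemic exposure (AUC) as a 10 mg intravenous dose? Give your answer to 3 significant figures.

For equal systemic exposure: F × D_ev = D_iv
D_ev = D_iv / F = 10 / 0.52 = 19.2308 mg

D_oral = 19.2 mg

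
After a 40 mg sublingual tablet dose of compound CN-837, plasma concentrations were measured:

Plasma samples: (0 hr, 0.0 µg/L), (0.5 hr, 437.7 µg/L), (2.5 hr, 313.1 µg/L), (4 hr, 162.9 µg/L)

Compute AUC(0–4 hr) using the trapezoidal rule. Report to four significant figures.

AUC = 1217 µg/L·hr

Trapezoidal AUC_0→4:
  [0→0.5]: (0.0+437.7)/2 × 0.5 = 109.425
  [0.5→2.5]: (437.7+313.1)/2 × 2 = 750.8
  [2.5→4]: (313.1+162.9)/2 × 1.5 = 357.0
  Sum = 1217.225 µg/L·hr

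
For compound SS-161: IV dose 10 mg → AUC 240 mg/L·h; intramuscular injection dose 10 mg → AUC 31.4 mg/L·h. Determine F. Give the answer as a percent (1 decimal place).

F = 13.1%

F = (AUC_ev / D_ev) / (AUC_iv / D_iv)
  = (31.4/10) / (240/10)
  = 3.14 / 24 = 0.1308
  = 13.08%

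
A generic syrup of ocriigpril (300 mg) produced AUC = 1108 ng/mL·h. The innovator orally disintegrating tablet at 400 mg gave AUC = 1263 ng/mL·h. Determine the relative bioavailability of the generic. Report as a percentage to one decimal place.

F_rel = (AUC_test/D_test) / (AUC_ref/D_ref)
      = (1108/300) / (1263/400)
      = 3.69333 / 3.1575 = 1.1697 = 116.97%

F_rel = 117.0%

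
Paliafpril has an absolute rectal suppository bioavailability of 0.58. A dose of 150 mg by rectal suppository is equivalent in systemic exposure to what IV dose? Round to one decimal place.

D_iv = 87.0 mg

Systemic exposure from an extravascular dose = F × D_ev, so the equivalent IV dose is F × D_ev.
D_iv = F × D_ev = 0.58 × 150 = 87 mg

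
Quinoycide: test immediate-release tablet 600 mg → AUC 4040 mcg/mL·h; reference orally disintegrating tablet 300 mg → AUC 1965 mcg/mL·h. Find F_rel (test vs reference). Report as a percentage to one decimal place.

F_rel = 102.8%

F_rel = (AUC_test/D_test) / (AUC_ref/D_ref)
      = (4040/600) / (1965/300)
      = 6.73333 / 6.55 = 1.0280 = 102.80%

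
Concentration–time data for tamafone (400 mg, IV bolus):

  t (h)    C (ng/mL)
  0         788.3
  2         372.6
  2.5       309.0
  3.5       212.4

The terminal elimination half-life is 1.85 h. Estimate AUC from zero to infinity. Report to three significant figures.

AUC = 2160 ng/mL·h

Trapezoidal AUC_0→3.5:
  [0→2]: (788.3+372.6)/2 × 2 = 1160.9
  [2→2.5]: (372.6+309.0)/2 × 0.5 = 170.4
  [2.5→3.5]: (309.0+212.4)/2 × 1 = 260.7
  Sum = 1592.0 ng/mL·h
k_e = ln2 / t½ = 0.693147 / 1.85 = 0.3747 h^-1
Extrapolated tail: C_last / k_e = 212.4 / 0.3747 = 566.853
AUC_0→∞ = 1592.0 + 566.853 = 2158.853 ng/mL·h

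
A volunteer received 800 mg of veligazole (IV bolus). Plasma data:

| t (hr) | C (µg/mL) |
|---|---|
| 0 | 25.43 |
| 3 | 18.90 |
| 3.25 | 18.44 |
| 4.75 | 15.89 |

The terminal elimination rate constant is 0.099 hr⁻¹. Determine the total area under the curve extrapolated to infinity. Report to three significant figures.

AUC = 257 µg/mL·hr

Trapezoidal AUC_0→4.75:
  [0→3]: (25.43+18.90)/2 × 3 = 66.495
  [3→3.25]: (18.90+18.44)/2 × 0.25 = 4.6675
  [3.25→4.75]: (18.44+15.89)/2 × 1.5 = 25.7475
  Sum = 96.91 µg/mL·hr
Extrapolated tail: C_last / k_e = 15.89 / 0.099 = 160.505
AUC_0→∞ = 96.91 + 160.505 = 257.415 µg/mL·hr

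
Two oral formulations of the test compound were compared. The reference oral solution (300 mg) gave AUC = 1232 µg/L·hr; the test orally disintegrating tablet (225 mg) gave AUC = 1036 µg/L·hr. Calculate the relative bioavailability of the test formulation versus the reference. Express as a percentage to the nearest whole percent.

F_rel = 112%

F_rel = (AUC_test/D_test) / (AUC_ref/D_ref)
      = (1036/225) / (1232/300)
      = 4.60444 / 4.10667 = 1.1212 = 112.12%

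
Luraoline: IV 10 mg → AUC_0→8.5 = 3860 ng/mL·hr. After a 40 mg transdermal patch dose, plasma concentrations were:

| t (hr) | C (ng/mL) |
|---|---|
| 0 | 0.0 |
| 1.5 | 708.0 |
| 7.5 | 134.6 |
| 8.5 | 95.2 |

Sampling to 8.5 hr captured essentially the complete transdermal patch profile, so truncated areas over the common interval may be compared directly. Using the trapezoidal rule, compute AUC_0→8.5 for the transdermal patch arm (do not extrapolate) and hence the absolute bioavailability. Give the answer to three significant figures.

F = 0.206

Trapezoidal AUC_0→8.5 (transdermal patch):
  [0→1.5]: (0.0+708.0)/2 × 1.5 = 531.0
  [1.5→7.5]: (708.0+134.6)/2 × 6 = 2527.8
  [7.5→8.5]: (134.6+95.2)/2 × 1 = 114.9
  Sum = 3173.7 ng/mL·hr
F = (AUC_ev/D_ev)/(AUC_iv/D_iv) = (3173.7/40)/(3860/10) = 79.3425/386 = 0.2056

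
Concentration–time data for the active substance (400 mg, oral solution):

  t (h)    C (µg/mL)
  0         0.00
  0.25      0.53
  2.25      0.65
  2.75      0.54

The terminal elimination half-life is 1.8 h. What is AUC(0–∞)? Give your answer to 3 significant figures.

Trapezoidal AUC_0→2.75:
  [0→0.25]: (0.00+0.53)/2 × 0.25 = 0.06625
  [0.25→2.25]: (0.53+0.65)/2 × 2 = 1.18
  [2.25→2.75]: (0.65+0.54)/2 × 0.5 = 0.2975
  Sum = 1.54375 µg/mL·h
k_e = ln2 / t½ = 0.693147 / 1.8 = 0.3851 h^-1
Extrapolated tail: C_last / k_e = 0.54 / 0.3851 = 1.402
AUC_0→∞ = 1.54375 + 1.402 = 2.94575 µg/mL·h

AUC = 2.95 µg/mL·h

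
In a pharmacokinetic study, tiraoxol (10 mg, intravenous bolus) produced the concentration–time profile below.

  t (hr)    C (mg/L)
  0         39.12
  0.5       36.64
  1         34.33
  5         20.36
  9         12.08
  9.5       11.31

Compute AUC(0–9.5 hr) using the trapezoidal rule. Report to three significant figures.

AUC = 217 mg/L·hr

Trapezoidal AUC_0→9.5:
  [0→0.5]: (39.12+36.64)/2 × 0.5 = 18.94
  [0.5→1]: (36.64+34.33)/2 × 0.5 = 17.7425
  [1→5]: (34.33+20.36)/2 × 4 = 109.38
  [5→9]: (20.36+12.08)/2 × 4 = 64.88
  [9→9.5]: (12.08+11.31)/2 × 0.5 = 5.8475
  Sum = 216.79 mg/L·hr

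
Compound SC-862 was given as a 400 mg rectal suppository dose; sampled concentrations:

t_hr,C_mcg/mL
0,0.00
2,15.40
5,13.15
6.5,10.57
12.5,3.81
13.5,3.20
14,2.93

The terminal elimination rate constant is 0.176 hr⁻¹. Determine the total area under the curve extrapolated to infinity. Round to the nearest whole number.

AUC = 141 mcg/mL·hr

Trapezoidal AUC_0→14:
  [0→2]: (0.00+15.40)/2 × 2 = 15.4
  [2→5]: (15.40+13.15)/2 × 3 = 42.825
  [5→6.5]: (13.15+10.57)/2 × 1.5 = 17.79
  [6.5→12.5]: (10.57+3.81)/2 × 6 = 43.14
  [12.5→13.5]: (3.81+3.20)/2 × 1 = 3.505
  [13.5→14]: (3.20+2.93)/2 × 0.5 = 1.5325
  Sum = 124.1925 mcg/mL·hr
Extrapolated tail: C_last / k_e = 2.93 / 0.176 = 16.648
AUC_0→∞ = 124.1925 + 16.648 = 140.8405 mcg/mL·hr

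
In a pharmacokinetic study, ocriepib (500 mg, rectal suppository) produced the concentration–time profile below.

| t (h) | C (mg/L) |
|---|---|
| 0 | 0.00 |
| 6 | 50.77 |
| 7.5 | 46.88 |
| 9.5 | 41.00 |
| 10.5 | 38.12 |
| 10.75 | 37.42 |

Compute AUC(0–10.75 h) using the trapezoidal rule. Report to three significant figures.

Trapezoidal AUC_0→10.75:
  [0→6]: (0.00+50.77)/2 × 6 = 152.31
  [6→7.5]: (50.77+46.88)/2 × 1.5 = 73.2375
  [7.5→9.5]: (46.88+41.00)/2 × 2 = 87.88
  [9.5→10.5]: (41.00+38.12)/2 × 1 = 39.56
  [10.5→10.75]: (38.12+37.42)/2 × 0.25 = 9.4425
  Sum = 362.43 mg/L·h

AUC = 362 mg/L·h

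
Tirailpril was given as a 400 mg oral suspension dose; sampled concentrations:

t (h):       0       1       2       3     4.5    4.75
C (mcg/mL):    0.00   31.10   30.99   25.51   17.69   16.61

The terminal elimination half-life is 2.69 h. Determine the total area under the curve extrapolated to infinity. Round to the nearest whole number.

AUC = 176 mcg/mL·h

Trapezoidal AUC_0→4.75:
  [0→1]: (0.00+31.10)/2 × 1 = 15.55
  [1→2]: (31.10+30.99)/2 × 1 = 31.045
  [2→3]: (30.99+25.51)/2 × 1 = 28.25
  [3→4.5]: (25.51+17.69)/2 × 1.5 = 32.4
  [4.5→4.75]: (17.69+16.61)/2 × 0.25 = 4.2875
  Sum = 111.5325 mcg/mL·h
k_e = ln2 / t½ = 0.693147 / 2.69 = 0.2577 h^-1
Extrapolated tail: C_last / k_e = 16.61 / 0.2577 = 64.455
AUC_0→∞ = 111.5325 + 64.455 = 175.9875 mcg/mL·h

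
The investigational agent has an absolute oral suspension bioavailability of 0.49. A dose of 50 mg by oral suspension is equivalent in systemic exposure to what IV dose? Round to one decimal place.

D_iv = 24.5 mg

Systemic exposure from an extravascular dose = F × D_ev, so the equivalent IV dose is F × D_ev.
D_iv = F × D_ev = 0.49 × 50 = 24.5 mg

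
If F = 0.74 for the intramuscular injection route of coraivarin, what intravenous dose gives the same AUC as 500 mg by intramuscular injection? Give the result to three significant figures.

D_iv = 370 mg

Systemic exposure from an extravascular dose = F × D_ev, so the equivalent IV dose is F × D_ev.
D_iv = F × D_ev = 0.74 × 500 = 370 mg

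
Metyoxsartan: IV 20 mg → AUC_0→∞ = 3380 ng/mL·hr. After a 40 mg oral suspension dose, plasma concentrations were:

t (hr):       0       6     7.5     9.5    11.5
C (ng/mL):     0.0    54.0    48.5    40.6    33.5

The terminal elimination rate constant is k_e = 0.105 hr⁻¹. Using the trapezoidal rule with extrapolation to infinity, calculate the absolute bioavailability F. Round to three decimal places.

F = 0.107

Trapezoidal AUC_0→11.5 (oral suspension):
  [0→6]: (0.0+54.0)/2 × 6 = 162.0
  [6→7.5]: (54.0+48.5)/2 × 1.5 = 76.875
  [7.5→9.5]: (48.5+40.6)/2 × 2 = 89.1
  [9.5→11.5]: (40.6+33.5)/2 × 2 = 74.1
  Sum = 402.075 ng/mL·hr
Tail: C_last/k_e = 33.5/0.105 = 319.048
AUC_0→∞ (oral suspension) = 402.075 + 319.048 = 721.123 ng/mL·hr
F = (AUC_ev/D_ev)/(AUC_iv/D_iv) = (721.123/40)/(3380/20) = 18.028075/169 = 0.1067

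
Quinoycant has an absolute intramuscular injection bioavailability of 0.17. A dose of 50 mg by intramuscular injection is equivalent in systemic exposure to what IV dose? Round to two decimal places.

Systemic exposure from an extravascular dose = F × D_ev, so the equivalent IV dose is F × D_ev.
D_iv = F × D_ev = 0.17 × 50 = 8.5 mg

D_iv = 8.50 mg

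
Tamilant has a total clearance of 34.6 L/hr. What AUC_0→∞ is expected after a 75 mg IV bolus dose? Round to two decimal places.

AUC = 2.17 mg/L·hr

AUC_0→∞ = Dose_iv / CL
        = 75 / 34.6 = 2.16763 mg/L·hr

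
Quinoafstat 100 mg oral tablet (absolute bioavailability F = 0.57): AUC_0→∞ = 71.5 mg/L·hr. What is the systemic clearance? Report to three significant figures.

CL = F × Dose / AUC_0→∞
   = 0.57 × 100 / 71.5 = 0.797203 L/hr

CL = 0.797 L/hr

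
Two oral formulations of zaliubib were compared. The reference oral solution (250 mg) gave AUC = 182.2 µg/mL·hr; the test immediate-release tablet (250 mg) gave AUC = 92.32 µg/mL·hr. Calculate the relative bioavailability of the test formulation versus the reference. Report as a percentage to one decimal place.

F_rel = (AUC_test/D_test) / (AUC_ref/D_ref)
      = (92.32/250) / (182.2/250)
      = 0.36928 / 0.7288 = 0.5067 = 50.67%

F_rel = 50.7%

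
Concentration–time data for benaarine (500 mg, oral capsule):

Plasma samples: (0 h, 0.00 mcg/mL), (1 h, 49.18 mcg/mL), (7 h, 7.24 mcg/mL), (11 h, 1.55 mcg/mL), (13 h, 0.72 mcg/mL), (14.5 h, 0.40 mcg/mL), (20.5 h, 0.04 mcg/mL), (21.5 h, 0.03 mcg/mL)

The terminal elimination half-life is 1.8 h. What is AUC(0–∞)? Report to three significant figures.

AUC = 216 mcg/mL·h

Trapezoidal AUC_0→21.5:
  [0→1]: (0.00+49.18)/2 × 1 = 24.59
  [1→7]: (49.18+7.24)/2 × 6 = 169.26
  [7→11]: (7.24+1.55)/2 × 4 = 17.58
  [11→13]: (1.55+0.72)/2 × 2 = 2.27
  [13→14.5]: (0.72+0.40)/2 × 1.5 = 0.84
  [14.5→20.5]: (0.40+0.04)/2 × 6 = 1.32
  [20.5→21.5]: (0.04+0.03)/2 × 1 = 0.035
  Sum = 215.895 mcg/mL·h
k_e = ln2 / t½ = 0.693147 / 1.8 = 0.3851 h^-1
Extrapolated tail: C_last / k_e = 0.03 / 0.3851 = 0.078
AUC_0→∞ = 215.895 + 0.078 = 215.973 mcg/mL·h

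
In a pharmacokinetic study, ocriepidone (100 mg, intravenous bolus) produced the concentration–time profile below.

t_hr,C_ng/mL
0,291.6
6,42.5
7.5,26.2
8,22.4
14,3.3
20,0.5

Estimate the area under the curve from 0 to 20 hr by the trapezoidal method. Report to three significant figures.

Trapezoidal AUC_0→20:
  [0→6]: (291.6+42.5)/2 × 6 = 1002.3
  [6→7.5]: (42.5+26.2)/2 × 1.5 = 51.525
  [7.5→8]: (26.2+22.4)/2 × 0.5 = 12.15
  [8→14]: (22.4+3.3)/2 × 6 = 77.1
  [14→20]: (3.3+0.5)/2 × 6 = 11.4
  Sum = 1154.475 ng/mL·hr

AUC = 1150 ng/mL·hr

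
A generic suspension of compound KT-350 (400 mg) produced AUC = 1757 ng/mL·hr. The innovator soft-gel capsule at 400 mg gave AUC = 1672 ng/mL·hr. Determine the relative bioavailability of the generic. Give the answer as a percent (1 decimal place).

F_rel = (AUC_test/D_test) / (AUC_ref/D_ref)
      = (1757/400) / (1672/400)
      = 4.3925 / 4.18 = 1.0508 = 105.08%

F_rel = 105.1%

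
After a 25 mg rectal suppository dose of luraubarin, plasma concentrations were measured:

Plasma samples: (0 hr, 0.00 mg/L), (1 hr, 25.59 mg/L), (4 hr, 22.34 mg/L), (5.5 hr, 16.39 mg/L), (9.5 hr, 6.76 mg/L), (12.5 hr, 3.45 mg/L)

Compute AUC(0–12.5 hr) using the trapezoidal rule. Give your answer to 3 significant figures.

Trapezoidal AUC_0→12.5:
  [0→1]: (0.00+25.59)/2 × 1 = 12.795
  [1→4]: (25.59+22.34)/2 × 3 = 71.895
  [4→5.5]: (22.34+16.39)/2 × 1.5 = 29.0475
  [5.5→9.5]: (16.39+6.76)/2 × 4 = 46.3
  [9.5→12.5]: (6.76+3.45)/2 × 3 = 15.315
  Sum = 175.3525 mg/L·hr

AUC = 175 mg/L·hr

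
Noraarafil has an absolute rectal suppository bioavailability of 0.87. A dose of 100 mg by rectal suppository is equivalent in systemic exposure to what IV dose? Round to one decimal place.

Systemic exposure from an extravascular dose = F × D_ev, so the equivalent IV dose is F × D_ev.
D_iv = F × D_ev = 0.87 × 100 = 87 mg

D_iv = 87.0 mg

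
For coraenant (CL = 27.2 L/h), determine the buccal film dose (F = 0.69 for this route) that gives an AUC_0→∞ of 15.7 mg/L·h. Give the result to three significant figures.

Dose = CL × AUC_0→∞ / F
     = 27.2 × 15.7 / 0.69 = 618.899 mg

Dose = 619 mg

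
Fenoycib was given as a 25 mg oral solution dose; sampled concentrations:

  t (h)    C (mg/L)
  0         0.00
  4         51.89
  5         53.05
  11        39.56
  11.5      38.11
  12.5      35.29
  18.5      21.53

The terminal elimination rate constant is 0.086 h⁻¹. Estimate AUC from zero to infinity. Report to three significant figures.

Trapezoidal AUC_0→18.5:
  [0→4]: (0.00+51.89)/2 × 4 = 103.78
  [4→5]: (51.89+53.05)/2 × 1 = 52.47
  [5→11]: (53.05+39.56)/2 × 6 = 277.83
  [11→11.5]: (39.56+38.11)/2 × 0.5 = 19.4175
  [11.5→12.5]: (38.11+35.29)/2 × 1 = 36.7
  [12.5→18.5]: (35.29+21.53)/2 × 6 = 170.46
  Sum = 660.6575 mg/L·h
Extrapolated tail: C_last / k_e = 21.53 / 0.086 = 250.349
AUC_0→∞ = 660.6575 + 250.349 = 911.0065 mg/L·h

AUC = 911 mg/L·h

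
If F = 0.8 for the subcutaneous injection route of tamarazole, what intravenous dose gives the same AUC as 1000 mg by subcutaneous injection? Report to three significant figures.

Systemic exposure from an extravascular dose = F × D_ev, so the equivalent IV dose is F × D_ev.
D_iv = F × D_ev = 0.8 × 1000 = 800 mg

D_iv = 800 mg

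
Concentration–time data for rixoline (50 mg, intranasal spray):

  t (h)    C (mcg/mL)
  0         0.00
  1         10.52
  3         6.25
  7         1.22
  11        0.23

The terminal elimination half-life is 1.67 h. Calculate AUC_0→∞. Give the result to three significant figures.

AUC = 40.4 mcg/mL·h

Trapezoidal AUC_0→11:
  [0→1]: (0.00+10.52)/2 × 1 = 5.26
  [1→3]: (10.52+6.25)/2 × 2 = 16.77
  [3→7]: (6.25+1.22)/2 × 4 = 14.94
  [7→11]: (1.22+0.23)/2 × 4 = 2.9
  Sum = 39.87 mcg/mL·h
k_e = ln2 / t½ = 0.693147 / 1.67 = 0.4151 h^-1
Extrapolated tail: C_last / k_e = 0.23 / 0.4151 = 0.554
AUC_0→∞ = 39.87 + 0.554 = 40.424 mcg/mL·h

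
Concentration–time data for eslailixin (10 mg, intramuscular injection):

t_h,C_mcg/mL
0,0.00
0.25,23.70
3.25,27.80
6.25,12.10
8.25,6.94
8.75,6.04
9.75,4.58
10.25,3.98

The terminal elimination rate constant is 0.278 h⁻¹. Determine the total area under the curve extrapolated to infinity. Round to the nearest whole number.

AUC = 184 mcg/mL·h

Trapezoidal AUC_0→10.25:
  [0→0.25]: (0.00+23.70)/2 × 0.25 = 2.9625
  [0.25→3.25]: (23.70+27.80)/2 × 3 = 77.25
  [3.25→6.25]: (27.80+12.10)/2 × 3 = 59.85
  [6.25→8.25]: (12.10+6.94)/2 × 2 = 19.04
  [8.25→8.75]: (6.94+6.04)/2 × 0.5 = 3.245
  [8.75→9.75]: (6.04+4.58)/2 × 1 = 5.31
  [9.75→10.25]: (4.58+3.98)/2 × 0.5 = 2.14
  Sum = 169.7975 mcg/mL·h
Extrapolated tail: C_last / k_e = 3.98 / 0.278 = 14.317
AUC_0→∞ = 169.7975 + 14.317 = 184.1145 mcg/mL·h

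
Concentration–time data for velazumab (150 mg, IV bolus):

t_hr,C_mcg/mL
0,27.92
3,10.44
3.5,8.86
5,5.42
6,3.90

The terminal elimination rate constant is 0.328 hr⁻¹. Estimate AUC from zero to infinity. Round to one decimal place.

Trapezoidal AUC_0→6:
  [0→3]: (27.92+10.44)/2 × 3 = 57.54
  [3→3.5]: (10.44+8.86)/2 × 0.5 = 4.825
  [3.5→5]: (8.86+5.42)/2 × 1.5 = 10.71
  [5→6]: (5.42+3.90)/2 × 1 = 4.66
  Sum = 77.735 mcg/mL·hr
Extrapolated tail: C_last / k_e = 3.90 / 0.328 = 11.890
AUC_0→∞ = 77.735 + 11.890 = 89.625 mcg/mL·hr

AUC = 89.6 mcg/mL·hr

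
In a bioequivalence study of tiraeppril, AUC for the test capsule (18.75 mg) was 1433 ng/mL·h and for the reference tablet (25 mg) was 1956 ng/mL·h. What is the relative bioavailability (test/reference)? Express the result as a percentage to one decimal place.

F_rel = 97.7%

F_rel = (AUC_test/D_test) / (AUC_ref/D_ref)
      = (1433/18.75) / (1956/25)
      = 76.4267 / 78.24 = 0.9768 = 97.68%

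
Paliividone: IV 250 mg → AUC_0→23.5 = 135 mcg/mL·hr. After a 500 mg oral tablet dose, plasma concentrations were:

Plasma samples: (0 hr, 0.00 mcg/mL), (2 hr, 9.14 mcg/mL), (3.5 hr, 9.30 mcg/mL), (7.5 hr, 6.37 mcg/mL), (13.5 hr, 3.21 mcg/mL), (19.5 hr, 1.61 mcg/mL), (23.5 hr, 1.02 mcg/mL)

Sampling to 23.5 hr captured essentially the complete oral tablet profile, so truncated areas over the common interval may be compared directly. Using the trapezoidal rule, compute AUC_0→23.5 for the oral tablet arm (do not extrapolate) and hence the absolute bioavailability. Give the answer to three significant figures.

F = 0.381

Trapezoidal AUC_0→23.5 (oral tablet):
  [0→2]: (0.00+9.14)/2 × 2 = 9.14
  [2→3.5]: (9.14+9.30)/2 × 1.5 = 13.83
  [3.5→7.5]: (9.30+6.37)/2 × 4 = 31.34
  [7.5→13.5]: (6.37+3.21)/2 × 6 = 28.74
  [13.5→19.5]: (3.21+1.61)/2 × 6 = 14.46
  [19.5→23.5]: (1.61+1.02)/2 × 4 = 5.26
  Sum = 102.77 mcg/mL·hr
F = (AUC_ev/D_ev)/(AUC_iv/D_iv) = (102.77/500)/(135/250) = 0.20554/0.54 = 0.3806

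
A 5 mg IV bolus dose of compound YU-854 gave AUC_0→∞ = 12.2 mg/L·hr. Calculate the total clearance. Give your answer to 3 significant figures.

CL = 0.410 L/hr

CL = Dose_iv / AUC_0→∞
   = 5 / 12.2 = 0.409836 L/hr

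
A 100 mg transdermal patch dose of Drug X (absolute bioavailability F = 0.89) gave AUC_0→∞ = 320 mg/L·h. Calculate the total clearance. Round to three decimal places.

CL = 0.278 L/h

CL = F × Dose / AUC_0→∞
   = 0.89 × 100 / 320 = 0.278125 L/h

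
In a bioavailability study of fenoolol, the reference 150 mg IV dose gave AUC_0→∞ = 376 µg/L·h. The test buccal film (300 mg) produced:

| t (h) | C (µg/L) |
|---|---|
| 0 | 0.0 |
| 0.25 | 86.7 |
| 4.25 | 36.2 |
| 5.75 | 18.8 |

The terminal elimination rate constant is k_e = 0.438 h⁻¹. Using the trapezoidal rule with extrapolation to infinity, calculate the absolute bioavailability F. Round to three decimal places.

Trapezoidal AUC_0→5.75 (buccal film):
  [0→0.25]: (0.0+86.7)/2 × 0.25 = 10.8375
  [0.25→4.25]: (86.7+36.2)/2 × 4 = 245.8
  [4.25→5.75]: (36.2+18.8)/2 × 1.5 = 41.25
  Sum = 297.8875 µg/L·h
Tail: C_last/k_e = 18.8/0.438 = 42.922
AUC_0→∞ (buccal film) = 297.8875 + 42.922 = 340.8095 µg/L·h
F = (AUC_ev/D_ev)/(AUC_iv/D_iv) = (340.8095/300)/(376/150) = 1.13603/2.50667 = 0.4532

F = 0.453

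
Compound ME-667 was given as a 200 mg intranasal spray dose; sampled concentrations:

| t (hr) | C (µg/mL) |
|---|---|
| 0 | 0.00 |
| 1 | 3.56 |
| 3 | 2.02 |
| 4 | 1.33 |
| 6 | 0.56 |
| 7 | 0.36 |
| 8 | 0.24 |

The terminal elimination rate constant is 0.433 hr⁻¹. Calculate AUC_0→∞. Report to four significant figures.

Trapezoidal AUC_0→8:
  [0→1]: (0.00+3.56)/2 × 1 = 1.78
  [1→3]: (3.56+2.02)/2 × 2 = 5.58
  [3→4]: (2.02+1.33)/2 × 1 = 1.675
  [4→6]: (1.33+0.56)/2 × 2 = 1.89
  [6→7]: (0.56+0.36)/2 × 1 = 0.46
  [7→8]: (0.36+0.24)/2 × 1 = 0.3
  Sum = 11.685 µg/mL·hr
Extrapolated tail: C_last / k_e = 0.24 / 0.433 = 0.554
AUC_0→∞ = 11.685 + 0.554 = 12.239 µg/mL·hr

AUC = 12.24 µg/mL·hr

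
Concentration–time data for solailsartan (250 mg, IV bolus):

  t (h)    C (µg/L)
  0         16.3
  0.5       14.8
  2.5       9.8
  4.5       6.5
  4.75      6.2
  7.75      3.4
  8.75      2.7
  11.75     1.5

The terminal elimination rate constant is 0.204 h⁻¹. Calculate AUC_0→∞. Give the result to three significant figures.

AUC = 81.4 µg/L·h

Trapezoidal AUC_0→11.75:
  [0→0.5]: (16.3+14.8)/2 × 0.5 = 7.775
  [0.5→2.5]: (14.8+9.8)/2 × 2 = 24.6
  [2.5→4.5]: (9.8+6.5)/2 × 2 = 16.3
  [4.5→4.75]: (6.5+6.2)/2 × 0.25 = 1.5875
  [4.75→7.75]: (6.2+3.4)/2 × 3 = 14.4
  [7.75→8.75]: (3.4+2.7)/2 × 1 = 3.05
  [8.75→11.75]: (2.7+1.5)/2 × 3 = 6.3
  Sum = 74.0125 µg/L·h
Extrapolated tail: C_last / k_e = 1.5 / 0.204 = 7.353
AUC_0→∞ = 74.0125 + 7.353 = 81.3655 µg/L·h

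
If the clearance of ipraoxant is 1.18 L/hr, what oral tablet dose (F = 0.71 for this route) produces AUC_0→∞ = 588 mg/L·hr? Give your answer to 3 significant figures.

Dose = 977 mg

Dose = CL × AUC_0→∞ / F
     = 1.18 × 588 / 0.71 = 977.239 mg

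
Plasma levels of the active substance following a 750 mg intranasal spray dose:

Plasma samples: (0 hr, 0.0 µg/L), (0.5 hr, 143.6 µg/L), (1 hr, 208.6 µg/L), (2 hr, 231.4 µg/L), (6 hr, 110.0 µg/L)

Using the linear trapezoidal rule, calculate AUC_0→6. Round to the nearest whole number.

Trapezoidal AUC_0→6:
  [0→0.5]: (0.0+143.6)/2 × 0.5 = 35.9
  [0.5→1]: (143.6+208.6)/2 × 0.5 = 88.05
  [1→2]: (208.6+231.4)/2 × 1 = 220.0
  [2→6]: (231.4+110.0)/2 × 4 = 682.8
  Sum = 1026.75 µg/L·hr

AUC = 1027 µg/L·hr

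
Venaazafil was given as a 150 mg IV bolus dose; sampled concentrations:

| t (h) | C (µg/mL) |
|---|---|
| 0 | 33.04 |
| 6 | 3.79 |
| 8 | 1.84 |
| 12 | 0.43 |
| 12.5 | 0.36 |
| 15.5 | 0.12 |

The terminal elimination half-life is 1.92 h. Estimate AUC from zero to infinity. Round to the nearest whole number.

Trapezoidal AUC_0→15.5:
  [0→6]: (33.04+3.79)/2 × 6 = 110.49
  [6→8]: (3.79+1.84)/2 × 2 = 5.63
  [8→12]: (1.84+0.43)/2 × 4 = 4.54
  [12→12.5]: (0.43+0.36)/2 × 0.5 = 0.1975
  [12.5→15.5]: (0.36+0.12)/2 × 3 = 0.72
  Sum = 121.5775 µg/mL·h
k_e = ln2 / t½ = 0.693147 / 1.92 = 0.3610 h^-1
Extrapolated tail: C_last / k_e = 0.12 / 0.361 = 0.332
AUC_0→∞ = 121.5775 + 0.332 = 121.9095 µg/mL·h

AUC = 122 µg/mL·h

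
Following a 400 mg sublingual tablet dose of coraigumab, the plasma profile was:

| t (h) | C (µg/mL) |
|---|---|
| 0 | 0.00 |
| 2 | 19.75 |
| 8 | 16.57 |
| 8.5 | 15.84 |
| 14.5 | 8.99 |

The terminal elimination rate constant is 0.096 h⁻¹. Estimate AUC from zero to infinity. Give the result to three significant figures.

AUC = 305 µg/mL·h

Trapezoidal AUC_0→14.5:
  [0→2]: (0.00+19.75)/2 × 2 = 19.75
  [2→8]: (19.75+16.57)/2 × 6 = 108.96
  [8→8.5]: (16.57+15.84)/2 × 0.5 = 8.1025
  [8.5→14.5]: (15.84+8.99)/2 × 6 = 74.49
  Sum = 211.3025 µg/mL·h
Extrapolated tail: C_last / k_e = 8.99 / 0.096 = 93.646
AUC_0→∞ = 211.3025 + 93.646 = 304.9485 µg/mL·h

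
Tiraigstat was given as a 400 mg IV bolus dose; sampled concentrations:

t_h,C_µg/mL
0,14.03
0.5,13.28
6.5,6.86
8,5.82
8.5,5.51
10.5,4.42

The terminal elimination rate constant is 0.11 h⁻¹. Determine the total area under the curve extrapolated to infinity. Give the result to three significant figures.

Trapezoidal AUC_0→10.5:
  [0→0.5]: (14.03+13.28)/2 × 0.5 = 6.8275
  [0.5→6.5]: (13.28+6.86)/2 × 6 = 60.42
  [6.5→8]: (6.86+5.82)/2 × 1.5 = 9.51
  [8→8.5]: (5.82+5.51)/2 × 0.5 = 2.8325
  [8.5→10.5]: (5.51+4.42)/2 × 2 = 9.93
  Sum = 89.52 µg/mL·h
Extrapolated tail: C_last / k_e = 4.42 / 0.11 = 40.182
AUC_0→∞ = 89.52 + 40.182 = 129.702 µg/mL·h

AUC = 130 µg/mL·h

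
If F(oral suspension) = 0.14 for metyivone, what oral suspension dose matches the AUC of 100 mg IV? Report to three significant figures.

For equal systemic exposure: F × D_ev = D_iv
D_ev = D_iv / F = 100 / 0.14 = 714.286 mg

D_oral = 714 mg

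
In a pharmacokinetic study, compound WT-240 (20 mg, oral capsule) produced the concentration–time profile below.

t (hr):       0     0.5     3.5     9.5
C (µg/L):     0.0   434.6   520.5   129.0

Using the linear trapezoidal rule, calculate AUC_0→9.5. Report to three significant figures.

Trapezoidal AUC_0→9.5:
  [0→0.5]: (0.0+434.6)/2 × 0.5 = 108.65
  [0.5→3.5]: (434.6+520.5)/2 × 3 = 1432.65
  [3.5→9.5]: (520.5+129.0)/2 × 6 = 1948.5
  Sum = 3489.8 µg/L·hr

AUC = 3490 µg/L·hr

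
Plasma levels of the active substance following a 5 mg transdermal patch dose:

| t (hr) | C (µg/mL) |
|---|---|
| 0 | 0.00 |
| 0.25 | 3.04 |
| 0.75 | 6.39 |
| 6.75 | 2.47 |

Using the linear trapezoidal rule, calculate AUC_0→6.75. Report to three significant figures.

AUC = 29.3 µg/mL·hr

Trapezoidal AUC_0→6.75:
  [0→0.25]: (0.00+3.04)/2 × 0.25 = 0.38
  [0.25→0.75]: (3.04+6.39)/2 × 0.5 = 2.3575
  [0.75→6.75]: (6.39+2.47)/2 × 6 = 26.58
  Sum = 29.3175 µg/mL·hr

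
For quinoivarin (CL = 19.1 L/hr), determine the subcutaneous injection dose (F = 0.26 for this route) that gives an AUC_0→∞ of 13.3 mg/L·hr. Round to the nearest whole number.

Dose = CL × AUC_0→∞ / F
     = 19.1 × 13.3 / 0.26 = 977.038 mg

Dose = 977 mg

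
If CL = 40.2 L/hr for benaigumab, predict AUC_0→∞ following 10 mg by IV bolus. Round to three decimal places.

AUC = 0.249 mg/L·hr

AUC_0→∞ = Dose_iv / CL
        = 10 / 40.2 = 0.248756 mg/L·hr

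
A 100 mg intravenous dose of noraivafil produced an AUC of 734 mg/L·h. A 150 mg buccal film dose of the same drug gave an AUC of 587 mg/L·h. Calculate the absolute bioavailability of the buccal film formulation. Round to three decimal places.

F = 0.533

F = (AUC_ev / D_ev) / (AUC_iv / D_iv)
  = (587/150) / (734/100)
  = 3.91333 / 7.34 = 0.5332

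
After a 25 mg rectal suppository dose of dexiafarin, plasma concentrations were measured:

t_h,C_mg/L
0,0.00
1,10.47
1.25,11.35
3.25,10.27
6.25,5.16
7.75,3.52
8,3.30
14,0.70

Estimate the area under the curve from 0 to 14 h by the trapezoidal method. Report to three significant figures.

Trapezoidal AUC_0→14:
  [0→1]: (0.00+10.47)/2 × 1 = 5.235
  [1→1.25]: (10.47+11.35)/2 × 0.25 = 2.7275
  [1.25→3.25]: (11.35+10.27)/2 × 2 = 21.62
  [3.25→6.25]: (10.27+5.16)/2 × 3 = 23.145
  [6.25→7.75]: (5.16+3.52)/2 × 1.5 = 6.51
  [7.75→8]: (3.52+3.30)/2 × 0.25 = 0.8525
  [8→14]: (3.30+0.70)/2 × 6 = 12.0
  Sum = 72.09 mg/L·h

AUC = 72.1 mg/L·h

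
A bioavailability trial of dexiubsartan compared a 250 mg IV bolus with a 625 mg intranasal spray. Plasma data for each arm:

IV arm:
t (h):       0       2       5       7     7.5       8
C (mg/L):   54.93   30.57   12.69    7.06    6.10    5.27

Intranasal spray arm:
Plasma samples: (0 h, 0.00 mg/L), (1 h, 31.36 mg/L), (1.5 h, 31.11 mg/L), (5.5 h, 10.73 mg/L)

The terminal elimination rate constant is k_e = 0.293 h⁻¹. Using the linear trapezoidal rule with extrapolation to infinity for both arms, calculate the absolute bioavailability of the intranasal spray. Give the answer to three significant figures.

Trapezoidal AUC_0→8 (IV):
  [0→2]: (54.93+30.57)/2 × 2 = 85.5
  [2→5]: (30.57+12.69)/2 × 3 = 64.89
  [5→7]: (12.69+7.06)/2 × 2 = 19.75
  [7→7.5]: (7.06+6.10)/2 × 0.5 = 3.29
  [7.5→8]: (6.10+5.27)/2 × 0.5 = 2.8425
  Sum = 176.2725 mg/L·h
IV tail: 5.27/0.293 = 17.986; AUC_iv,0→∞ = 176.2725 + 17.986 = 194.2585 mg/L·h
Trapezoidal AUC_0→5.5 (intranasal spray):
  [0→1]: (0.00+31.36)/2 × 1 = 15.68
  [1→1.5]: (31.36+31.11)/2 × 0.5 = 15.6175
  [1.5→5.5]: (31.11+10.73)/2 × 4 = 83.68
  Sum = 114.9775 mg/L·h
intranasal spray tail: 10.73/0.293 = 36.621; AUC_ev,0→∞ = 114.9775 + 36.621 = 151.5985 mg/L·h
F = (AUC_ev/D_ev)/(AUC_iv/D_iv) = (151.5985/625)/(194.2585/250) = 0.2425576/0.777034 = 0.3122

F = 0.312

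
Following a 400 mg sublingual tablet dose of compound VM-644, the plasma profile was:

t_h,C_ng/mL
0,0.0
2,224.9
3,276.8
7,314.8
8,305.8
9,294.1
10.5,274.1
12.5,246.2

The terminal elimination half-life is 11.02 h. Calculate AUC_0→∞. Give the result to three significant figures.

AUC = 7130 ng/mL·h

Trapezoidal AUC_0→12.5:
  [0→2]: (0.0+224.9)/2 × 2 = 224.9
  [2→3]: (224.9+276.8)/2 × 1 = 250.85
  [3→7]: (276.8+314.8)/2 × 4 = 1183.2
  [7→8]: (314.8+305.8)/2 × 1 = 310.3
  [8→9]: (305.8+294.1)/2 × 1 = 299.95
  [9→10.5]: (294.1+274.1)/2 × 1.5 = 426.15
  [10.5→12.5]: (274.1+246.2)/2 × 2 = 520.3
  Sum = 3215.65 ng/mL·h
k_e = ln2 / t½ = 0.693147 / 11.02 = 0.0629 h^-1
Extrapolated tail: C_last / k_e = 246.2 / 0.0629 = 3914.149
AUC_0→∞ = 3215.65 + 3914.149 = 7129.799 ng/mL·h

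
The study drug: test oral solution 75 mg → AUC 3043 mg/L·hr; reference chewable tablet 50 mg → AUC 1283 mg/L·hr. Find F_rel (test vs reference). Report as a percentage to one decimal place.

F_rel = 158.1%

F_rel = (AUC_test/D_test) / (AUC_ref/D_ref)
      = (3043/75) / (1283/50)
      = 40.5733 / 25.66 = 1.5812 = 158.12%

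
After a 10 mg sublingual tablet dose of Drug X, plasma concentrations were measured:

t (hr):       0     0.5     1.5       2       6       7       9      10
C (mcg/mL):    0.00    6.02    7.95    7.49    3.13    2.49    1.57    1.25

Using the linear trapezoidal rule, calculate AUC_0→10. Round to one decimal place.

AUC = 41.9 mcg/mL·hr

Trapezoidal AUC_0→10:
  [0→0.5]: (0.00+6.02)/2 × 0.5 = 1.505
  [0.5→1.5]: (6.02+7.95)/2 × 1 = 6.985
  [1.5→2]: (7.95+7.49)/2 × 0.5 = 3.86
  [2→6]: (7.49+3.13)/2 × 4 = 21.24
  [6→7]: (3.13+2.49)/2 × 1 = 2.81
  [7→9]: (2.49+1.57)/2 × 2 = 4.06
  [9→10]: (1.57+1.25)/2 × 1 = 1.41
  Sum = 41.87 mcg/mL·hr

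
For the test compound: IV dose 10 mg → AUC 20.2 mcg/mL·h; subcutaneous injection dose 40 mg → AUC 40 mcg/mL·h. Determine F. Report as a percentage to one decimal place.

F = (AUC_ev / D_ev) / (AUC_iv / D_iv)
  = (40/40) / (20.2/10)
  = 1 / 2.02 = 0.4950
  = 49.50%

F = 49.5%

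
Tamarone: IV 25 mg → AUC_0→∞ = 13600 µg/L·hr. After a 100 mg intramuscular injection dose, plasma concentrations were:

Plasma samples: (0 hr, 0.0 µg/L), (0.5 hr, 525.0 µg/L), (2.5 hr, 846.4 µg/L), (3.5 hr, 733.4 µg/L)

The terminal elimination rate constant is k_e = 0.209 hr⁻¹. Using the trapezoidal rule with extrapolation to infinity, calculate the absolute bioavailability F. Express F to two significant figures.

Trapezoidal AUC_0→3.5 (intramuscular injection):
  [0→0.5]: (0.0+525.0)/2 × 0.5 = 131.25
  [0.5→2.5]: (525.0+846.4)/2 × 2 = 1371.4
  [2.5→3.5]: (846.4+733.4)/2 × 1 = 789.9
  Sum = 2292.55 µg/L·hr
Tail: C_last/k_e = 733.4/0.209 = 3509.091
AUC_0→∞ (intramuscular injection) = 2292.55 + 3509.091 = 5801.641 µg/L·hr
F = (AUC_ev/D_ev)/(AUC_iv/D_iv) = (5801.641/100)/(13600/25) = 58.01641/544 = 0.1066

F = 0.11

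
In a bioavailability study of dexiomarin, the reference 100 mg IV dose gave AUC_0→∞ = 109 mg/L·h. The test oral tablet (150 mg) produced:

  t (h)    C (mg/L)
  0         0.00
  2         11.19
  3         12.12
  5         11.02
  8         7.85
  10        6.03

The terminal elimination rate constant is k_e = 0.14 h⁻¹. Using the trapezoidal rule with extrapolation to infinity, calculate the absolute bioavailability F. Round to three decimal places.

Trapezoidal AUC_0→10 (oral tablet):
  [0→2]: (0.00+11.19)/2 × 2 = 11.19
  [2→3]: (11.19+12.12)/2 × 1 = 11.655
  [3→5]: (12.12+11.02)/2 × 2 = 23.14
  [5→8]: (11.02+7.85)/2 × 3 = 28.305
  [8→10]: (7.85+6.03)/2 × 2 = 13.88
  Sum = 88.17 mg/L·h
Tail: C_last/k_e = 6.03/0.14 = 43.071
AUC_0→∞ (oral tablet) = 88.17 + 43.071 = 131.241 mg/L·h
F = (AUC_ev/D_ev)/(AUC_iv/D_iv) = (131.241/150)/(109/100) = 0.87494/1.09 = 0.8027

F = 0.803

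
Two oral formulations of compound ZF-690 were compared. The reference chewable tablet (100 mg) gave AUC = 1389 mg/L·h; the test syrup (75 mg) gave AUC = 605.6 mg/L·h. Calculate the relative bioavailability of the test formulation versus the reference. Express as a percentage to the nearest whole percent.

F_rel = (AUC_test/D_test) / (AUC_ref/D_ref)
      = (605.6/75) / (1389/100)
      = 8.07467 / 13.89 = 0.5813 = 58.13%

F_rel = 58%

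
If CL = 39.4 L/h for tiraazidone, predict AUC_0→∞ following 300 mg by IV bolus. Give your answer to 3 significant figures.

AUC = 7.61 mg/L·h

AUC_0→∞ = Dose_iv / CL
        = 300 / 39.4 = 7.61421 mg/L·h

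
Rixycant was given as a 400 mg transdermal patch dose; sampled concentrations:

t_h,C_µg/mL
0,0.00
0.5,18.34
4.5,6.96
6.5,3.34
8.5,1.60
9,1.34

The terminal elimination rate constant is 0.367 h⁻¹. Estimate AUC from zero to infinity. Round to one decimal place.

AUC = 74.8 µg/mL·h

Trapezoidal AUC_0→9:
  [0→0.5]: (0.00+18.34)/2 × 0.5 = 4.585
  [0.5→4.5]: (18.34+6.96)/2 × 4 = 50.6
  [4.5→6.5]: (6.96+3.34)/2 × 2 = 10.3
  [6.5→8.5]: (3.34+1.60)/2 × 2 = 4.94
  [8.5→9]: (1.60+1.34)/2 × 0.5 = 0.735
  Sum = 71.16 µg/mL·h
Extrapolated tail: C_last / k_e = 1.34 / 0.367 = 3.651
AUC_0→∞ = 71.16 + 3.651 = 74.811 µg/mL·h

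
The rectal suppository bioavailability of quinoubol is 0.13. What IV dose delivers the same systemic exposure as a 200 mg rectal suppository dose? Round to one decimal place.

D_iv = 26.0 mg

Systemic exposure from an extravascular dose = F × D_ev, so the equivalent IV dose is F × D_ev.
D_iv = F × D_ev = 0.13 × 200 = 26 mg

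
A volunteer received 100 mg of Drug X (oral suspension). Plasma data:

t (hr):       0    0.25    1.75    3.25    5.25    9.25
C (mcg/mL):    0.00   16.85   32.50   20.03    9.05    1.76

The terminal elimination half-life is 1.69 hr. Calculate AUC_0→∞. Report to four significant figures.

AUC = 133.5 mcg/mL·hr

Trapezoidal AUC_0→9.25:
  [0→0.25]: (0.00+16.85)/2 × 0.25 = 2.10625
  [0.25→1.75]: (16.85+32.50)/2 × 1.5 = 37.0125
  [1.75→3.25]: (32.50+20.03)/2 × 1.5 = 39.3975
  [3.25→5.25]: (20.03+9.05)/2 × 2 = 29.08
  [5.25→9.25]: (9.05+1.76)/2 × 4 = 21.62
  Sum = 129.21625 mcg/mL·hr
k_e = ln2 / t½ = 0.693147 / 1.69 = 0.4101 hr^-1
Extrapolated tail: C_last / k_e = 1.76 / 0.4101 = 4.292
AUC_0→∞ = 129.21625 + 4.292 = 133.50825 mcg/mL·hr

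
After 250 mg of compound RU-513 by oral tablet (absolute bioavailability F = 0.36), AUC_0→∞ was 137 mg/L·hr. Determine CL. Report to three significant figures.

CL = 0.657 L/hr

CL = F × Dose / AUC_0→∞
   = 0.36 × 250 / 137 = 0.656934 L/hr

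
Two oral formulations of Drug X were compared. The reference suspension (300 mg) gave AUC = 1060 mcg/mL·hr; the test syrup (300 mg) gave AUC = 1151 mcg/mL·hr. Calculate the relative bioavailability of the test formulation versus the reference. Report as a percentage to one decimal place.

F_rel = 108.6%

F_rel = (AUC_test/D_test) / (AUC_ref/D_ref)
      = (1151/300) / (1060/300)
      = 3.83667 / 3.53333 = 1.0859 = 108.59%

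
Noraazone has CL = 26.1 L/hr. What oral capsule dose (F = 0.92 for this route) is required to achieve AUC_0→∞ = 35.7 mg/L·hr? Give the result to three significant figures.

Dose = CL × AUC_0→∞ / F
     = 26.1 × 35.7 / 0.92 = 1012.79 mg

Dose = 1010 mg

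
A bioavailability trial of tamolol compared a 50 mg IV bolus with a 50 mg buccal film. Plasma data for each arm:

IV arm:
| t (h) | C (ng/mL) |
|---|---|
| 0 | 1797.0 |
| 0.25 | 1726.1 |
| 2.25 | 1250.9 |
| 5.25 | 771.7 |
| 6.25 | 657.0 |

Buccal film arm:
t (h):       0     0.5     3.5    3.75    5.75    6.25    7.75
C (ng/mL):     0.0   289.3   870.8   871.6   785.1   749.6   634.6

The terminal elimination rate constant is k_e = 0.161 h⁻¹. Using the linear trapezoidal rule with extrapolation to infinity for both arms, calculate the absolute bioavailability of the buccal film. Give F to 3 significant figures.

F = 0.805

Trapezoidal AUC_0→6.25 (IV):
  [0→0.25]: (1797.0+1726.1)/2 × 0.25 = 440.3875
  [0.25→2.25]: (1726.1+1250.9)/2 × 2 = 2977.0
  [2.25→5.25]: (1250.9+771.7)/2 × 3 = 3033.9
  [5.25→6.25]: (771.7+657.0)/2 × 1 = 714.35
  Sum = 7165.6375 ng/mL·h
IV tail: 657.0/0.161 = 4080.745; AUC_iv,0→∞ = 7165.6375 + 4080.745 = 11246.3825 ng/mL·h
Trapezoidal AUC_0→7.75 (buccal film):
  [0→0.5]: (0.0+289.3)/2 × 0.5 = 72.325
  [0.5→3.5]: (289.3+870.8)/2 × 3 = 1740.15
  [3.5→3.75]: (870.8+871.6)/2 × 0.25 = 217.8
  [3.75→5.75]: (871.6+785.1)/2 × 2 = 1656.7
  [5.75→6.25]: (785.1+749.6)/2 × 0.5 = 383.675
  [6.25→7.75]: (749.6+634.6)/2 × 1.5 = 1038.15
  Sum = 5108.8 ng/mL·h
buccal film tail: 634.6/0.161 = 3941.615; AUC_ev,0→∞ = 5108.8 + 3941.615 = 9050.415 ng/mL·h
F = (AUC_ev/D_ev)/(AUC_iv/D_iv) = (9050.415/50)/(11246.3825/50) = 181.0083/224.92765 = 0.8047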